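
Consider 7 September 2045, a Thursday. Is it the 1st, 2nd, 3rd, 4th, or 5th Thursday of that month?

1st

Day 7 falls in week ⌈7/7⌉ of the month.
Days 1–7 hold the 1st Thursday, 8–14 the 2nd, 15–21 the 3rd, 22–28 the 4th, 29–31 the 5th.
7 is in the range for the 1st.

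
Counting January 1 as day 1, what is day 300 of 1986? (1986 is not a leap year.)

October 27, 1986

January has 31 days (300 − 31 = 269 remain).
February has 28 days (269 − 28 = 241 remain).
March has 31 days (241 − 31 = 210 remain).
April has 30 days (210 − 30 = 180 remain).
May has 31 days (180 − 31 = 149 remain).
June has 30 days (149 − 30 = 119 remain).
July has 31 days (119 − 31 = 88 remain).
August has 31 days (88 − 31 = 57 remain).
September has 30 days (57 − 30 = 27 remain).
27 into October → October 27.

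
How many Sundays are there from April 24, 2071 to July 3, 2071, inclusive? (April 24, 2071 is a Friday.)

10

April 24, 2071 is a Friday; the first Sunday on or after it is April 26, 2071 (2 days later).
From April 26, 2071 to July 3, 2071: 4 + 31 + 30 + 3 = 68 days (rest of April, May, June, July).
68 ÷ 7 = 9 full weeks with remainder 5, so 9 more Sundays after the first → 10.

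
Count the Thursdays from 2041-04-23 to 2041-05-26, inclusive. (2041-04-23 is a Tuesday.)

2041-04-23 is a Tuesday; the first Thursday on or after it is 2041-04-25 (2 days later).
From 2041-04-25 to 2041-05-26: 5 + 26 = 31 days (rest of April, May).
31 ÷ 7 = 4 full weeks with remainder 3, so 4 more Thursdays after the first → 5.

5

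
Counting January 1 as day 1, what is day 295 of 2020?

2020-10-21

January has 31 days (295 − 31 = 264 remain).
February has 29 days (264 − 29 = 235 remain).
March has 31 days (235 − 31 = 204 remain).
April has 30 days (204 − 30 = 174 remain).
May has 31 days (174 − 31 = 143 remain).
June has 30 days (143 − 30 = 113 remain).
July has 31 days (113 − 31 = 82 remain).
August has 31 days (82 − 31 = 51 remain).
September has 30 days (51 − 30 = 21 remain).
21 into October → October 21.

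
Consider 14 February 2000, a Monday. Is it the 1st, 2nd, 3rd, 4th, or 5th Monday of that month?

Day 14 falls in week ⌈14/7⌉ of the month.
Days 1–7 hold the 1st Monday, 8–14 the 2nd, 15–21 the 3rd, 22–28 the 4th, 29–31 the 5th.
14 is in the range for the 2nd.

2nd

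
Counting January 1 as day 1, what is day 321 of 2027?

2027-11-17

January has 31 days (321 − 31 = 290 remain).
February has 28 days (290 − 28 = 262 remain).
March has 31 days (262 − 31 = 231 remain).
April has 30 days (231 − 30 = 201 remain).
May has 31 days (201 − 31 = 170 remain).
June has 30 days (170 − 30 = 140 remain).
July has 31 days (140 − 31 = 109 remain).
August has 31 days (109 − 31 = 78 remain).
September has 30 days (78 − 30 = 48 remain).
October has 31 days (48 − 31 = 17 remain).
17 into November → November 17.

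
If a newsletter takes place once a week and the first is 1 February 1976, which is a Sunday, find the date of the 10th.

The 10th occurrence is 9 intervals after the first: 9 × 7 = 63 days after 1 February 1976.
February has 29 days — 28 days to the end of February leaves 35.
March has 31 days (4 left).
4 days into April → 4 April 1976.

4 April 1976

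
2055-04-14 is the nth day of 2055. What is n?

104

Days in months before April: 31 + 28 + 31 = 90.
Plus 14 days into April → day 104.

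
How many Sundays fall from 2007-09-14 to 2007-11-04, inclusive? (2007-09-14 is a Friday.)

8

2007-09-14 is a Friday; the first Sunday on or after it is 2007-09-16 (2 days later).
From 2007-09-16 to 2007-11-04: 14 + 31 + 4 = 49 days (rest of September, October, November).
49 ÷ 7 = 7 full weeks with remainder 0, so 7 more Sundays after the first → 8.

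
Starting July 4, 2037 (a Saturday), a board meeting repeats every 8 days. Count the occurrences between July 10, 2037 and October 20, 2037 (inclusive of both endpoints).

13

Occurrences land 8·i days after July 4, 2037 for i = 0, 1, 2, …
July 10, 2037 is 6 days after the start; 6 ÷ 8 = 0 remainder 6; since the remainder is 6, round up to i = 1. First occurrence in the window: #2 on July 12, 2037 (1×8 = 8 days in).
October 20, 2037 is 108 days after the start; 108 ÷ 8 = 13 remainder 4. Last occurrence in the window: #14 on October 16, 2037.
Occurrences #2 through #14: 13 in total.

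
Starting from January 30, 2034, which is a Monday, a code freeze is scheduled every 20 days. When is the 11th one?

August 18, 2034

The 11th occurrence is 10 intervals after the first: 10 × 20 = 200 days after January 30, 2034.
January has 31 days — 1 day to the end of January leaves 199.
February has 28 days (171 left).
March has 31 days (140 left).
April has 30 days (110 left).
May has 31 days (79 left).
June has 30 days (49 left).
July has 31 days (18 left).
18 days into August → August 18, 2034.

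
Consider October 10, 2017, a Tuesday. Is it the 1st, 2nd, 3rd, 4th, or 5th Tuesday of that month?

Day 10 falls in week ⌈10/7⌉ of the month.
Days 1–7 hold the 1st Tuesday, 8–14 the 2nd, 15–21 the 3rd, 22–28 the 4th, 29–31 the 5th.
10 is in the range for the 2nd.

2nd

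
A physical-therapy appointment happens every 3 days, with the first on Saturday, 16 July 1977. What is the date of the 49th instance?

The 49th occurrence is 48 intervals after the first: 48 × 3 = 144 days after 16 July 1977.
July has 31 days — 15 days to the end of July leaves 129.
August has 31 days (98 left).
September has 30 days (68 left).
October has 31 days (37 left).
November has 30 days (7 left).
7 days into December → 7 December 1977.

7 December 1977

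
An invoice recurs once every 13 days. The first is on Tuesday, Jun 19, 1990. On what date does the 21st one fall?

Mar 6, 1991

The 21st occurrence is 20 intervals after the first: 20 × 13 = 260 days after Jun 19, 1990.
Jun has 30 days — 11 days to the end of Jun leaves 249.
Jul has 31 days (218 left).
Aug has 31 days (187 left).
Sep has 30 days (157 left).
Oct has 31 days (126 left).
Nov has 30 days (96 left).
Dec has 31 days (65 left).
Jan has 31 days (34 left).
Feb has 28 days (6 left).
6 days into Mar → Mar 6, 1991.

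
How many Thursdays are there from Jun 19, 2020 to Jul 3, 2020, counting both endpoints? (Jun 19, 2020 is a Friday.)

Jun 19, 2020 is a Friday; the first Thursday on or after it is Jun 25, 2020 (6 days later).
From Jun 25, 2020 to Jul 3, 2020: 5 + 3 = 8 days (rest of Jun, Jul).
8 ÷ 7 = 1 full weeks with remainder 1, so 1 more Thursdays after the first → 2.

2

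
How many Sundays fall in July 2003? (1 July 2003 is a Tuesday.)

1 July 2003 is a Tuesday; the first Sunday on or after it is 6 July 2003 (5 days later).
From 6 July 2003 to 31 July 2003 is 31 − 6 = 25 days.
25 ÷ 7 = 3 full weeks with remainder 4, so 3 more Sundays after the first → 4.

4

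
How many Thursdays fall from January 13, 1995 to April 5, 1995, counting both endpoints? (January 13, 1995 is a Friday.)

January 13, 1995 is a Friday; the first Thursday on or after it is January 19, 1995 (6 days later).
From January 19, 1995 to April 5, 1995: 12 + 28 + 31 + 5 = 76 days (rest of January, February, March, April).
76 ÷ 7 = 10 full weeks with remainder 6, so 10 more Thursdays after the first → 11.

11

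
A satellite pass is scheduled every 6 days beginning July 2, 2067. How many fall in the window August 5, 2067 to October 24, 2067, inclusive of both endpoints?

Occurrences land 6·i days after July 2, 2067 for i = 0, 1, 2, …
August 5, 2067 is 34 days after the start; 34 ÷ 6 = 5 remainder 4; since the remainder is 4, round up to i = 6. First occurrence in the window: #7 on August 7, 2067 (6×6 = 36 days in).
October 24, 2067 is 114 days after the start; 114 ÷ 6 = 19 remainder 0. Last occurrence in the window: #20 on October 24, 2067.
Occurrences #7 through #20: 14 in total.

14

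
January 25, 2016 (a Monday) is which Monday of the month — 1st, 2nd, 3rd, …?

Day 25 falls in week ⌈25/7⌉ of the month.
Days 1–7 hold the 1st Monday, 8–14 the 2nd, 15–21 the 3rd, 22–28 the 4th, 29–31 the 5th.
25 is in the range for the 4th.

4th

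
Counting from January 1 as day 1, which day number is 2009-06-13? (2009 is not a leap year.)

Days in months before June: 31 + 28 + 31 + 30 + 31 = 151.
Plus 13 days into June → day 164.

164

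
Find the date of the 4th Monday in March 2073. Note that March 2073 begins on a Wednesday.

March 27, 2073

March 2073 begins on a Wednesday, so the first Monday is March 6 (5 days later).
The 4th Monday is 3 weeks later: 6 + 21 = 27.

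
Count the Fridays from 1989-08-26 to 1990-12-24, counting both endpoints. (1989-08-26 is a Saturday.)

1989-08-26 is a Saturday; the first Friday on or after it is 1989-09-01 (6 days later).
From 1989-09-01 to 1990-12-24: 121 + 358 = 479 days (rest of 1989, to 1990-12-24 in 1990).
479 ÷ 7 = 68 full weeks with remainder 3, so 68 more Fridays after the first → 69.

69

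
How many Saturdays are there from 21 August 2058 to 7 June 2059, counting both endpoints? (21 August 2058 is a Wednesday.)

42

21 August 2058 is a Wednesday; the first Saturday on or after it is 24 August 2058 (3 days later).
From 24 August 2058 to 7 June 2059: 7 + 30 + 31 + 30 + 31 + 31 + 28 + 31 + 30 + 31 + 7 = 287 days (rest of August, September, October, November, December, January, February, March, April, May, June).
287 ÷ 7 = 41 full weeks with remainder 0, so 41 more Saturdays after the first → 42.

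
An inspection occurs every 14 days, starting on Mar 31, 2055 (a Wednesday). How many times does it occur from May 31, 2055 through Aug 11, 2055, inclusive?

Occurrences land 14·i days after Mar 31, 2055 for i = 0, 1, 2, …
May 31, 2055 is 61 days after the start; 61 ÷ 14 = 4 remainder 5; since the remainder is 5, round up to i = 5. First occurrence in the window: #6 on Jun 9, 2055 (5×14 = 70 days in).
Aug 11, 2055 is 133 days after the start; 133 ÷ 14 = 9 remainder 7. Last occurrence in the window: #10 on Aug 4, 2055.
Occurrences #6 through #10: 5 in total.

5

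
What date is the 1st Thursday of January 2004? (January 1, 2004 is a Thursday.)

1 January 2004

January 2004 begins on a Thursday, so the first Thursday is January 1.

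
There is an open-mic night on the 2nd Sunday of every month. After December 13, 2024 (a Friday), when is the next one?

December 2024 starts on a Sunday; its first Sunday is the 1st, so the 2nd Sunday is the 8th — December 8, 2024.
That is not after December 13, 2024, so look at January 2025.
January 2025 starts on a Wednesday; its first Sunday is the 5th, so the 2nd Sunday is the 12th — January 12, 2025.

January 12, 2025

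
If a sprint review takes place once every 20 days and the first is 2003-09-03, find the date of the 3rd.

2003-10-13

The 3rd occurrence is 2 intervals after the first: 2 × 20 = 40 days after 2003-09-03.
September has 30 days — 27 days to the end of September leaves 13.
13 days into October → 2003-10-13.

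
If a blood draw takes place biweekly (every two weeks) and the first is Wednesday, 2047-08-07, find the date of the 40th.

The 40th occurrence is 39 intervals after the first: 39 × 14 = 546 days after 2047-08-07.
August has 31 days — 24 days to the end of August leaves 522.
From end of August to end of 2047 is 122 days (400 left).
2048 has 366 days (34 left).
January has 31 days (3 left).
3 days into February → 2049-02-03.

2049-02-03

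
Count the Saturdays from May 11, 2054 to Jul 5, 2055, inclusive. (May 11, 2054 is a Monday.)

60

May 11, 2054 is a Monday; the first Saturday on or after it is May 16, 2054 (5 days later).
From May 16, 2054 to Jul 5, 2055: 229 + 186 = 415 days (rest of 2054, to Jul 5, 2055 in 2055).
415 ÷ 7 = 59 full weeks with remainder 2, so 59 more Saturdays after the first → 60.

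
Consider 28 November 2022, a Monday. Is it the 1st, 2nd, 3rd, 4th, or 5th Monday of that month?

Day 28 falls in week ⌈28/7⌉ of the month.
Days 1–7 hold the 1st Monday, 8–14 the 2nd, 15–21 the 3rd, 22–28 the 4th, 29–31 the 5th.
28 is in the range for the 4th.

4th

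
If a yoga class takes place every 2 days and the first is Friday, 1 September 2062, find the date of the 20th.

The 20th occurrence is 19 intervals after the first: 19 × 2 = 38 days after 1 September 2062.
September has 30 days — 29 days to the end of September leaves 9.
9 days into October → 9 October 2062.

9 October 2062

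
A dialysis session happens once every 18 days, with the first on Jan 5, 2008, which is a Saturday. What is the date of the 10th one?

The 10th occurrence is 9 intervals after the first: 9 × 18 = 162 days after Jan 5, 2008.
Jan has 31 days — 26 days to the end of Jan leaves 136.
Feb has 29 days (107 left).
Mar has 31 days (76 left).
Apr has 30 days (46 left).
May has 31 days (15 left).
15 days into Jun → Jun 15, 2008.

Jun 15, 2008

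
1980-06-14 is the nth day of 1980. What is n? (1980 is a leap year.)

166

Days in months before June: 31 + 29 + 31 + 30 + 31 = 152.
Plus 14 days into June → day 166.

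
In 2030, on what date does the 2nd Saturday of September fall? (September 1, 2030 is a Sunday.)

September 2030 begins on a Sunday, so the first Saturday is September 7 (6 days later).
The 2nd Saturday is 1 weeks later: 7 + 7 = 14.

2030-09-14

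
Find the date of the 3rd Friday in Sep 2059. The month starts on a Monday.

Sep 19, 2059

Sep 2059 begins on a Monday, so the first Friday is Sep 5 (4 days later).
The 3rd Friday is 2 weeks later: 5 + 14 = 19.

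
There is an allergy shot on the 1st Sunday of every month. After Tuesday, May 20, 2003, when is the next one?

June 1, 2003

May 2003 starts on a Thursday, so its 1st Sunday is May 4, 2003 (3 days in).
That is not after May 20, 2003, so look at June 2003.
June 2003 starts on a Sunday, so its 1st Sunday is June 1, 2003.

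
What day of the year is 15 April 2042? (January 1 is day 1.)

105

Days in months before April: 31 + 28 + 31 = 90.
Plus 15 days into April → day 105.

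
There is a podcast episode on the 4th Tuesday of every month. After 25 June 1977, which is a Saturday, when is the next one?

28 June 1977

June 1977 starts on a Wednesday; its first Tuesday is the 7th, so the 4th Tuesday is the 28th — 28 June 1977.
28 June 1977 is after 25 June 1977, so that is the next one.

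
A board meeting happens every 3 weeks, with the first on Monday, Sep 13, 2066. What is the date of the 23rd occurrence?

Dec 19, 2067

The 23rd occurrence is 22 intervals after the first: 22 × 21 = 462 days after Sep 13, 2066.
Sep has 30 days — 17 days to the end of Sep leaves 445.
From end of Sep to end of 2066 is 92 days (353 left).
Jan has 31 days (322 left).
Feb has 28 days (294 left).
Mar has 31 days (263 left).
Apr has 30 days (233 left).
May has 31 days (202 left).
Jun has 30 days (172 left).
Jul has 31 days (141 left).
Aug has 31 days (110 left).
Sep has 30 days (80 left).
Oct has 31 days (49 left).
Nov has 30 days (19 left).
19 days into Dec → Dec 19, 2067.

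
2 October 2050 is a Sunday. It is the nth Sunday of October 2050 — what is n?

1st

Day 2 falls in week ⌈2/7⌉ of the month.
Days 1–7 hold the 1st Sunday, 8–14 the 2nd, 15–21 the 3rd, 22–28 the 4th, 29–31 the 5th.
2 is in the range for the 1st.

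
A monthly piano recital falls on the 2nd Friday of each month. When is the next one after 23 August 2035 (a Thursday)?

August 2035 starts on a Wednesday; its first Friday is the 3rd, so the 2nd Friday is the 10th — 10 August 2035.
That is not after 23 August 2035, so look at September 2035.
September 2035 starts on a Saturday; its first Friday is the 7th, so the 2nd Friday is the 14th — 14 September 2035.

14 September 2035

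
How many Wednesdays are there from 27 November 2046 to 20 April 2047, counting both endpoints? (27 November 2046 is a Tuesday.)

21

27 November 2046 is a Tuesday; the first Wednesday on or after it is 28 November 2046 (1 day later).
From 28 November 2046 to 20 April 2047: 2 + 31 + 31 + 28 + 31 + 20 = 143 days (rest of November, December, January, February, March, April).
143 ÷ 7 = 20 full weeks with remainder 3, so 20 more Wednesdays after the first → 21.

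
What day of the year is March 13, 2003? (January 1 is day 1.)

Days in months before March: 31 + 28 = 59.
Plus 13 days into March → day 72.

72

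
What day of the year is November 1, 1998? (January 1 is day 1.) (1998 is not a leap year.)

305

Days in months before November: 31 + 28 + 31 + 30 + 31 + 30 + 31 + 31 + 30 + 31 = 304.
Plus 1 day into November → day 305.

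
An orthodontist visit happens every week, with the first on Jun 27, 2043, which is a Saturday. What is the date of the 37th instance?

Mar 5, 2044

The 37th occurrence is 36 intervals after the first: 36 × 7 = 252 days after Jun 27, 2043.
Jun has 30 days — 3 days to the end of Jun leaves 249.
Jul has 31 days (218 left).
Aug has 31 days (187 left).
Sep has 30 days (157 left).
Oct has 31 days (126 left).
Nov has 30 days (96 left).
Dec has 31 days (65 left).
Jan has 31 days (34 left).
Feb has 29 days (5 left).
5 days into Mar → Mar 5, 2044.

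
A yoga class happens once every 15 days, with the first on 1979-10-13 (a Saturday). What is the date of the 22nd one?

The 22nd occurrence is 21 intervals after the first: 21 × 15 = 315 days after 1979-10-13.
October has 31 days — 18 days to the end of October leaves 297.
November has 30 days (267 left).
December has 31 days (236 left).
January has 31 days (205 left).
February has 29 days (176 left).
March has 31 days (145 left).
April has 30 days (115 left).
May has 31 days (84 left).
June has 30 days (54 left).
July has 31 days (23 left).
23 days into August → 1980-08-23.

1980-08-23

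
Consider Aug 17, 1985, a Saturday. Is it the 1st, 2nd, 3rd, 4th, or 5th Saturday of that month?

Day 17 falls in week ⌈17/7⌉ of the month.
Days 1–7 hold the 1st Saturday, 8–14 the 2nd, 15–21 the 3rd, 22–28 the 4th, 29–31 the 5th.
17 is in the range for the 3rd.

3rd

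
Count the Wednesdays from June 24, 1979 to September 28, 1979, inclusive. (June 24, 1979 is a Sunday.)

14

June 24, 1979 is a Sunday; the first Wednesday on or after it is June 27, 1979 (3 days later).
From June 27, 1979 to September 28, 1979: 3 + 31 + 31 + 28 = 93 days (rest of June, July, August, September).
93 ÷ 7 = 13 full weeks with remainder 2, so 13 more Wednesdays after the first → 14.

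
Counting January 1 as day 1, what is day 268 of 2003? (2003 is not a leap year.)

25 September 2003

January has 31 days (268 − 31 = 237 remain).
February has 28 days (237 − 28 = 209 remain).
March has 31 days (209 − 31 = 178 remain).
April has 30 days (178 − 30 = 148 remain).
May has 31 days (148 − 31 = 117 remain).
June has 30 days (117 − 30 = 87 remain).
July has 31 days (87 − 31 = 56 remain).
August has 31 days (56 − 31 = 25 remain).
25 into September → September 25.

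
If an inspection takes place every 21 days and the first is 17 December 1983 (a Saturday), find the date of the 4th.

The 4th occurrence is 3 intervals after the first: 3 × 21 = 63 days after 17 December 1983.
December has 31 days — 14 days to the end of December leaves 49.
January has 31 days (18 left).
18 days into February → 18 February 1984.

18 February 1984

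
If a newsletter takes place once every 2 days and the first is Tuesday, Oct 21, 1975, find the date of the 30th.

Dec 18, 1975

The 30th occurrence is 29 intervals after the first: 29 × 2 = 58 days after Oct 21, 1975.
Oct has 31 days — 10 days to the end of Oct leaves 48.
Nov has 30 days (18 left).
18 days into Dec → Dec 18, 1975.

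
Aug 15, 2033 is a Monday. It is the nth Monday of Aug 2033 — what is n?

Day 15 falls in week ⌈15/7⌉ of the month.
Days 1–7 hold the 1st Monday, 8–14 the 2nd, 15–21 the 3rd, 22–28 the 4th, 29–31 the 5th.
15 is in the range for the 3rd.

3rd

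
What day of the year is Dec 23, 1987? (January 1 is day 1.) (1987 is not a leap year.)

357

Days in months before Dec: 31 + 28 + 31 + 30 + 31 + 30 + 31 + 31 + 30 + 31 + 30 = 334.
Plus 23 days into Dec → day 357.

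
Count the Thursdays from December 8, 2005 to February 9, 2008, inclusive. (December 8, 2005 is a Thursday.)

December 8, 2005 is a Thursday; the first Thursday on or after it is December 8, 2005.
From December 8, 2005 to February 9, 2008: 23 + 365 + 365 + 40 = 793 days (rest of 2005, 2006, 2007, to February 9, 2008 in 2008).
793 ÷ 7 = 113 full weeks with remainder 2, so 113 more Thursdays after the first → 114.

114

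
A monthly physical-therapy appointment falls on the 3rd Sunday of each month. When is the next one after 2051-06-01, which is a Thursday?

2051-06-18

June 2051 starts on a Thursday; its first Sunday is the 4th, so the 3rd Sunday is the 18th — 2051-06-18.
2051-06-18 is after 2051-06-01, so that is the next one.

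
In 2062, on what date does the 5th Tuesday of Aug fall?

Aug 29, 2062

Aug 2062 begins on a Tuesday, so the first Tuesday is Aug 1.
The 5th Tuesday is 4 weeks later: 1 + 28 = 29.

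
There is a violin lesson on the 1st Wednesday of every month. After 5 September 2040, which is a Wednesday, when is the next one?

September 2040 starts on a Saturday, so its 1st Wednesday is 5 September 2040 (4 days in).
That is not after 5 September 2040, so look at October 2040.
October 2040 starts on a Monday, so its 1st Wednesday is 3 October 2040 (2 days in).

3 October 2040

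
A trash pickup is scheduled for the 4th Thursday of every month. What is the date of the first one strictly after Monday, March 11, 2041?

March 28, 2041

March 2041 starts on a Friday; its first Thursday is the 7th, so the 4th Thursday is the 28th — March 28, 2041.
March 28, 2041 is after March 11, 2041, so that is the next one.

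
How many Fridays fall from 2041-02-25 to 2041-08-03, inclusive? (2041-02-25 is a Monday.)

23

2041-02-25 is a Monday; the first Friday on or after it is 2041-03-01 (4 days later).
From 2041-03-01 to 2041-08-03: 30 + 30 + 31 + 30 + 31 + 3 = 155 days (rest of March, April, May, June, July, August).
155 ÷ 7 = 22 full weeks with remainder 1, so 22 more Fridays after the first → 23.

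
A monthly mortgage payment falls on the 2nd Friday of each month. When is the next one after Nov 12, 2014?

Nov 14, 2014

Nov 2014 starts on a Saturday; its first Friday is the 7th, so the 2nd Friday is the 14th — Nov 14, 2014.
Nov 14, 2014 is after Nov 12, 2014, so that is the next one.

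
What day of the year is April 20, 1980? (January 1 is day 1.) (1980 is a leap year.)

111

Days in months before April: 31 + 29 + 31 = 91.
Plus 20 days into April → day 111.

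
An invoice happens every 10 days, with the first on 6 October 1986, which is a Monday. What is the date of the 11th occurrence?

The 11th occurrence is 10 intervals after the first: 10 × 10 = 100 days after 6 October 1986.
October has 31 days — 25 days to the end of October leaves 75.
November has 30 days (45 left).
December has 31 days (14 left).
14 days into January → 14 January 1987.

14 January 1987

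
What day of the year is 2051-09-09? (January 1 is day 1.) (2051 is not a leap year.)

252

Days in months before September: 31 + 28 + 31 + 30 + 31 + 30 + 31 + 31 = 243.
Plus 9 days into September → day 252.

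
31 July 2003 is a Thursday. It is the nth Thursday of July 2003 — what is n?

5th

Day 31 falls in week ⌈31/7⌉ of the month.
Days 1–7 hold the 1st Thursday, 8–14 the 2nd, 15–21 the 3rd, 22–28 the 4th, 29–31 the 5th.
31 is in the range for the 5th.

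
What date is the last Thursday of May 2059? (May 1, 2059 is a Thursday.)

May 2059 begins on a Thursday, so the first Thursday is May 1.
May 2059 has 31 days. Adding weeks: 1, 8, 15, 22, 29 — the last one ≤ 31 is the 29th.

May 29, 2059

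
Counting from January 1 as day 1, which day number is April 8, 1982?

Days in months before April: 31 + 28 + 31 = 90.
Plus 8 days into April → day 98.

98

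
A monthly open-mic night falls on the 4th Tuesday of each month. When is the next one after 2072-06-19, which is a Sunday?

2072-06-28

June 2072 starts on a Wednesday; its first Tuesday is the 7th, so the 4th Tuesday is the 28th — 2072-06-28.
2072-06-28 is after 2072-06-19, so that is the next one.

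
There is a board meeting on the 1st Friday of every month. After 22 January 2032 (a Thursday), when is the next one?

6 February 2032

January 2032 starts on a Thursday, so its 1st Friday is 2 January 2032 (1 day in).
That is not after 22 January 2032, so look at February 2032.
February 2032 starts on a Sunday, so its 1st Friday is 6 February 2032 (5 days in).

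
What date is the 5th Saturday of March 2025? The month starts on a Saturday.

March 2025 begins on a Saturday, so the first Saturday is March 1.
The 5th Saturday is 4 weeks later: 1 + 28 = 29.

29 March 2025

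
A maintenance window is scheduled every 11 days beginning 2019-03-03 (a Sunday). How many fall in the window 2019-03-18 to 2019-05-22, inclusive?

Occurrences land 11·i days after 2019-03-03 for i = 0, 1, 2, …
2019-03-18 is 15 days after the start; 15 ÷ 11 = 1 remainder 4; since the remainder is 4, round up to i = 2. First occurrence in the window: #3 on 2019-03-25 (2×11 = 22 days in).
2019-05-22 is 80 days after the start; 80 ÷ 11 = 7 remainder 3. Last occurrence in the window: #8 on 2019-05-19.
Occurrences #3 through #8: 6 in total.

6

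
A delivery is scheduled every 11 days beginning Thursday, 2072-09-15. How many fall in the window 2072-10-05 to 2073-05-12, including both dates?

20

Occurrences land 11·i days after 2072-09-15 for i = 0, 1, 2, …
2072-10-05 is 20 days after the start; 20 ÷ 11 = 1 remainder 9; since the remainder is 9, round up to i = 2. First occurrence in the window: #3 on 2072-10-07 (2×11 = 22 days in).
2073-05-12 is 239 days after the start; 239 ÷ 11 = 21 remainder 8. Last occurrence in the window: #22 on 2073-05-04.
Occurrences #3 through #22: 20 in total.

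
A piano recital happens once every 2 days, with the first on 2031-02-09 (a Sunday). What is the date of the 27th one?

The 27th occurrence is 26 intervals after the first: 26 × 2 = 52 days after 2031-02-09.
February has 28 days — 19 days to the end of February leaves 33.
March has 31 days (2 left).
2 days into April → 2031-04-02.

2031-04-02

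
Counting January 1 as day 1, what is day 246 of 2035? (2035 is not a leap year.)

September 3, 2035

January has 31 days (246 − 31 = 215 remain).
February has 28 days (215 − 28 = 187 remain).
March has 31 days (187 − 31 = 156 remain).
April has 30 days (156 − 30 = 126 remain).
May has 31 days (126 − 31 = 95 remain).
June has 30 days (95 − 30 = 65 remain).
July has 31 days (65 − 31 = 34 remain).
August has 31 days (34 − 31 = 3 remain).
3 into September → September 3.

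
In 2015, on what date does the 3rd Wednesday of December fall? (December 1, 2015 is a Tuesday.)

December 2015 begins on a Tuesday, so the first Wednesday is December 2 (1 day later).
The 3rd Wednesday is 2 weeks later: 2 + 14 = 16.

December 16, 2015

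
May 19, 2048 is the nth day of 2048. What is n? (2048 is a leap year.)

140

Days in months before May: 31 + 29 + 31 + 30 = 121.
Plus 19 days into May → day 140.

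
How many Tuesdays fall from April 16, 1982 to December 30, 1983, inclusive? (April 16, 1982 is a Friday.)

April 16, 1982 is a Friday; the first Tuesday on or after it is April 20, 1982 (4 days later).
From April 20, 1982 to December 30, 1983: 255 + 364 = 619 days (rest of 1982, to December 30, 1983 in 1983).
619 ÷ 7 = 88 full weeks with remainder 3, so 88 more Tuesdays after the first → 89.

89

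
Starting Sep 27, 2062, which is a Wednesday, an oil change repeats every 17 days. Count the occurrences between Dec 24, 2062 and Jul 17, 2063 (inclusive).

Occurrences land 17·i days after Sep 27, 2062 for i = 0, 1, 2, …
Dec 24, 2062 is 88 days after the start; 88 ÷ 17 = 5 remainder 3; since the remainder is 3, round up to i = 6. First occurrence in the window: #7 on Jan 7, 2063 (6×17 = 102 days in).
Jul 17, 2063 is 293 days after the start; 293 ÷ 17 = 17 remainder 4. Last occurrence in the window: #18 on Jul 13, 2063.
Occurrences #7 through #18: 12 in total.

12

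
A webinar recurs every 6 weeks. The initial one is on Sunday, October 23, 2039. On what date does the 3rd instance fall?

The 3rd occurrence is 2 intervals after the first: 2 × 42 = 84 days after October 23, 2039.
October has 31 days — 8 days to the end of October leaves 76.
November has 30 days (46 left).
December has 31 days (15 left).
15 days into January → January 15, 2040.

January 15, 2040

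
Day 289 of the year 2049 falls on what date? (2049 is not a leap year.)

January has 31 days (289 − 31 = 258 remain).
February has 28 days (258 − 28 = 230 remain).
March has 31 days (230 − 31 = 199 remain).
April has 30 days (199 − 30 = 169 remain).
May has 31 days (169 − 31 = 138 remain).
June has 30 days (138 − 30 = 108 remain).
July has 31 days (108 − 31 = 77 remain).
August has 31 days (77 − 31 = 46 remain).
September has 30 days (46 − 30 = 16 remain).
16 into October → October 16.

2049-10-16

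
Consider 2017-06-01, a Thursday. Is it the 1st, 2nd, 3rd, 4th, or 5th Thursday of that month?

Day 1 falls in week ⌈1/7⌉ of the month.
Days 1–7 hold the 1st Thursday, 8–14 the 2nd, 15–21 the 3rd, 22–28 the 4th, 29–31 the 5th.
1 is in the range for the 1st.

1st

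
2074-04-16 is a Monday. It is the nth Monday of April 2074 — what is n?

Day 16 falls in week ⌈16/7⌉ of the month.
Days 1–7 hold the 1st Monday, 8–14 the 2nd, 15–21 the 3rd, 22–28 the 4th, 29–31 the 5th.
16 is in the range for the 3rd.

3rd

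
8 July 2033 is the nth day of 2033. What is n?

Days in months before July: 31 + 28 + 31 + 30 + 31 + 30 = 181.
Plus 8 days into July → day 189.

189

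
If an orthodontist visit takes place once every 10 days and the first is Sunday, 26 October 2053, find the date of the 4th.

25 November 2053

The 4th occurrence is 3 intervals after the first: 3 × 10 = 30 days after 26 October 2053.
October has 31 days — 5 days to the end of October leaves 25.
25 days into November → 25 November 2053.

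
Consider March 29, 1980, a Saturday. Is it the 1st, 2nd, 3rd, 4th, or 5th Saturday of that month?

5th

Day 29 falls in week ⌈29/7⌉ of the month.
Days 1–7 hold the 1st Saturday, 8–14 the 2nd, 15–21 the 3rd, 22–28 the 4th, 29–31 the 5th.
29 is in the range for the 5th.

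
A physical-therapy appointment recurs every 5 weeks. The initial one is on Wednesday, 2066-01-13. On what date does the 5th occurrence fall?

2066-06-02

The 5th occurrence is 4 intervals after the first: 4 × 35 = 140 days after 2066-01-13.
January has 31 days — 18 days to the end of January leaves 122.
February has 28 days (94 left).
March has 31 days (63 left).
April has 30 days (33 left).
May has 31 days (2 left).
2 days into June → 2066-06-02.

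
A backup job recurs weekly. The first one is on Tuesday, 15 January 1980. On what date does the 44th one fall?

The 44th occurrence is 43 intervals after the first: 43 × 7 = 301 days after 15 January 1980.
January has 31 days — 16 days to the end of January leaves 285.
February has 29 days (256 left).
March has 31 days (225 left).
April has 30 days (195 left).
May has 31 days (164 left).
June has 30 days (134 left).
July has 31 days (103 left).
August has 31 days (72 left).
September has 30 days (42 left).
October has 31 days (11 left).
11 days into November → 11 November 1980.

11 November 1980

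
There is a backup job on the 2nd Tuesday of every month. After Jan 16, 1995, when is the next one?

Jan 1995 starts on a Sunday; its first Tuesday is the 3rd, so the 2nd Tuesday is the 10th — Jan 10, 1995.
That is not after Jan 16, 1995, so look at Feb 1995.
Feb 1995 starts on a Wednesday; its first Tuesday is the 7th, so the 2nd Tuesday is the 14th — Feb 14, 1995.

Feb 14, 1995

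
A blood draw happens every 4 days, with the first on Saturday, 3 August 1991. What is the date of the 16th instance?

2 October 1991

The 16th occurrence is 15 intervals after the first: 15 × 4 = 60 days after 3 August 1991.
August has 31 days — 28 days to the end of August leaves 32.
September has 30 days (2 left).
2 days into October → 2 October 1991.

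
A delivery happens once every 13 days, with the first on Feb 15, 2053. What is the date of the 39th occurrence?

The 39th occurrence is 38 intervals after the first: 38 × 13 = 494 days after Feb 15, 2053.
Feb has 28 days — 13 days to the end of Feb leaves 481.
From end of Feb to end of 2053 is 306 days (175 left).
Jan has 31 days (144 left).
Feb has 28 days (116 left).
Mar has 31 days (85 left).
Apr has 30 days (55 left).
May has 31 days (24 left).
24 days into Jun → Jun 24, 2054.

Jun 24, 2054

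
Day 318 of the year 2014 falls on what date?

January has 31 days (318 − 31 = 287 remain).
February has 28 days (287 − 28 = 259 remain).
March has 31 days (259 − 31 = 228 remain).
April has 30 days (228 − 30 = 198 remain).
May has 31 days (198 − 31 = 167 remain).
June has 30 days (167 − 30 = 137 remain).
July has 31 days (137 − 31 = 106 remain).
August has 31 days (106 − 31 = 75 remain).
September has 30 days (75 − 30 = 45 remain).
October has 31 days (45 − 31 = 14 remain).
14 into November → November 14.

14 November 2014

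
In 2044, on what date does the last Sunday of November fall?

27 November 2044

The first Sunday of November 2044 is November 6.
November 2044 has 30 days. Adding weeks: 6, 13, 20, 27 — the last one ≤ 30 is the 27th.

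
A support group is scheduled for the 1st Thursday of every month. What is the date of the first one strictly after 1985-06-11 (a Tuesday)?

June 1985 starts on a Saturday, so its 1st Thursday is 1985-06-06 (5 days in).
That is not after 1985-06-11, so look at July 1985.
July 1985 starts on a Monday, so its 1st Thursday is 1985-07-04 (3 days in).

1985-07-04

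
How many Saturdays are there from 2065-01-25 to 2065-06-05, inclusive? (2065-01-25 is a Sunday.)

2065-01-25 is a Sunday; the first Saturday on or after it is 2065-01-31 (6 days later).
From 2065-01-31 to 2065-06-05: 0 + 28 + 31 + 30 + 31 + 5 = 125 days (rest of January, February, March, April, May, June).
125 ÷ 7 = 17 full weeks with remainder 6, so 17 more Saturdays after the first → 18.

18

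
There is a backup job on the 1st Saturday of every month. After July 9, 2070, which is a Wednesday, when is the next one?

August 2, 2070

July 2070 starts on a Tuesday, so its 1st Saturday is July 5, 2070 (4 days in).
That is not after July 9, 2070, so look at August 2070.
August 2070 starts on a Friday, so its 1st Saturday is August 2, 2070 (1 day in).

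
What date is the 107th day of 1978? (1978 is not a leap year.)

January has 31 days (107 − 31 = 76 remain).
February has 28 days (76 − 28 = 48 remain).
March has 31 days (48 − 31 = 17 remain).
17 into April → April 17.

17 April 1978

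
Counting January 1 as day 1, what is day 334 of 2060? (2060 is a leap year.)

Nov 29, 2060

Jan has 31 days (334 − 31 = 303 remain).
Feb has 29 days (303 − 29 = 274 remain).
Mar has 31 days (274 − 31 = 243 remain).
Apr has 30 days (243 − 30 = 213 remain).
May has 31 days (213 − 31 = 182 remain).
Jun has 30 days (182 − 30 = 152 remain).
Jul has 31 days (152 − 31 = 121 remain).
Aug has 31 days (121 − 31 = 90 remain).
Sep has 30 days (90 − 30 = 60 remain).
Oct has 31 days (60 − 31 = 29 remain).
29 into Nov → Nov 29.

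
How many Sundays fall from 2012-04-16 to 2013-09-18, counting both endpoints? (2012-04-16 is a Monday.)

2012-04-16 is a Monday; the first Sunday on or after it is 2012-04-22 (6 days later).
From 2012-04-22 to 2013-09-18: 253 + 261 = 514 days (rest of 2012, to 2013-09-18 in 2013).
514 ÷ 7 = 73 full weeks with remainder 3, so 73 more Sundays after the first → 74.

74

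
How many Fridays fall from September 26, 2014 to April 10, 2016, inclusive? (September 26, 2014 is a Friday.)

September 26, 2014 is a Friday; the first Friday on or after it is September 26, 2014.
From September 26, 2014 to April 10, 2016: 96 + 365 + 101 = 562 days (rest of 2014, 2015, to April 10, 2016 in 2016).
562 ÷ 7 = 80 full weeks with remainder 2, so 80 more Fridays after the first → 81.

81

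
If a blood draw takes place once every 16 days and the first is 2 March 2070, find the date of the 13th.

The 13th occurrence is 12 intervals after the first: 12 × 16 = 192 days after 2 March 2070.
March has 31 days — 29 days to the end of March leaves 163.
April has 30 days (133 left).
May has 31 days (102 left).
June has 30 days (72 left).
July has 31 days (41 left).
August has 31 days (10 left).
10 days into September → 10 September 2070.

10 September 2070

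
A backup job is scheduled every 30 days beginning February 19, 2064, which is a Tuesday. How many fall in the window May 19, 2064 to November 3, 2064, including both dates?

Occurrences land 30·i days after February 19, 2064 for i = 0, 1, 2, …
May 19, 2064 is 90 days after the start; 90 ÷ 30 = 3 remainder 0. First occurrence in the window: #4 on May 19, 2064 (3×30 = 90 days in).
November 3, 2064 is 258 days after the start; 258 ÷ 30 = 8 remainder 18. Last occurrence in the window: #9 on October 16, 2064.
Occurrences #4 through #9: 6 in total.

6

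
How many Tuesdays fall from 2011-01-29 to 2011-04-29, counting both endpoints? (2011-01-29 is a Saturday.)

13

2011-01-29 is a Saturday; the first Tuesday on or after it is 2011-02-01 (3 days later).
From 2011-02-01 to 2011-04-29: 27 + 31 + 29 = 87 days (rest of February, March, April).
87 ÷ 7 = 12 full weeks with remainder 3, so 12 more Tuesdays after the first → 13.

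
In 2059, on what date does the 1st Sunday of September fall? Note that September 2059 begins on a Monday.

2059-09-07

September 2059 begins on a Monday, so the first Sunday is September 7 (6 days later).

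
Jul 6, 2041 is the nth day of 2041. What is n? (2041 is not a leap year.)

187

Days in months before Jul: 31 + 28 + 31 + 30 + 31 + 30 = 181.
Plus 6 days into Jul → day 187.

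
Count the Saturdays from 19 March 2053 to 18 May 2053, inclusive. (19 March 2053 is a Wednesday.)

19 March 2053 is a Wednesday; the first Saturday on or after it is 22 March 2053 (3 days later).
From 22 March 2053 to 18 May 2053: 9 + 30 + 18 = 57 days (rest of March, April, May).
57 ÷ 7 = 8 full weeks with remainder 1, so 8 more Saturdays after the first → 9.

9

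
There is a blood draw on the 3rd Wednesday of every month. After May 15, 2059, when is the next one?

May 2059 starts on a Thursday; its first Wednesday is the 7th, so the 3rd Wednesday is the 21st — May 21, 2059.
May 21, 2059 is after May 15, 2059, so that is the next one.

May 21, 2059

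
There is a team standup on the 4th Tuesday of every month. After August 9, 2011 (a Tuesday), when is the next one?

August 2011 starts on a Monday; its first Tuesday is the 2nd, so the 4th Tuesday is the 23rd — August 23, 2011.
August 23, 2011 is after August 9, 2011, so that is the next one.

August 23, 2011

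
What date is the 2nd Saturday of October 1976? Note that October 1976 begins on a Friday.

October 1976 begins on a Friday, so the first Saturday is October 2 (1 day later).
The 2nd Saturday is 1 weeks later: 2 + 7 = 9.

9 October 1976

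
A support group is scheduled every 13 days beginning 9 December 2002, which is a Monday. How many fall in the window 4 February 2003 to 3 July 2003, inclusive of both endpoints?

Occurrences land 13·i days after 9 December 2002 for i = 0, 1, 2, …
4 February 2003 is 57 days after the start; 57 ÷ 13 = 4 remainder 5; since the remainder is 5, round up to i = 5. First occurrence in the window: #6 on 12 February 2003 (5×13 = 65 days in).
3 July 2003 is 206 days after the start; 206 ÷ 13 = 15 remainder 11. Last occurrence in the window: #16 on 22 June 2003.
Occurrences #6 through #16: 11 in total.

11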